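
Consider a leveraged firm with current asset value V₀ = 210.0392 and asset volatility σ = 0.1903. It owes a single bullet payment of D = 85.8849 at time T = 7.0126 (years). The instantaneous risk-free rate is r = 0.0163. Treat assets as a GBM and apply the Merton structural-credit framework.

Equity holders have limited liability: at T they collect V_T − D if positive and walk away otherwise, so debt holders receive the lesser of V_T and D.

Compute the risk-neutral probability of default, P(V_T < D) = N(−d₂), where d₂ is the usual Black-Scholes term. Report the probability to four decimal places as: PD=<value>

PD=0.0401

d₁ = [ln(V₀/D) + (r + σ²/2)T] / (σ√T)
   = [ln(210.0392/85.8849) + (0.0163 + 0.5·0.1903²)·7.0126] / (0.1903·√7.0126)
   = [0.894286 + 0.241283] / 0.503939 = 2.253384
d₂ = d₁ − σ√T = 2.253384 − 0.503939 = 1.749445
risk-neutral PD = N(−d₂) = N(-1.749445) = 0.040107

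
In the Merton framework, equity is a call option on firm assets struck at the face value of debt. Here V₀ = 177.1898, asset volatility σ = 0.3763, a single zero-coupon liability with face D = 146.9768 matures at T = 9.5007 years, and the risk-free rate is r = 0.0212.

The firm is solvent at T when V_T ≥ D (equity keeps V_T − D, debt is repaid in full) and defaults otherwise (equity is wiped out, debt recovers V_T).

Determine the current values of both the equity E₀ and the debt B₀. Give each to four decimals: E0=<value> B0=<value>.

d₁ = [ln(V₀/D) + (r + σ²/2)T] / (σ√T)
   = [ln(177.1898/146.9768) + (0.0212 + 0.5·0.3763²)·9.5007] / (0.3763·√9.5007)
   = [0.186947 + 0.874072] / 1.159877 = 0.914769
d₂ = d₁ − σ√T = 0.914769 − 1.159877 = -0.245109
N(d₁) = 0.819843,  N(d₂) = 0.403186,  e^(−rT) = 0.817573
E₀ = V₀·N(d₁) − D·e^(−rT)·N(d₂)
   = 177.1898·0.819843 − 146.9768·0.817573·0.403186 = 96.819315
B₀ = V₀ − E₀ = 177.1898 − 96.819315 = 80.370485

E0=96.8193 B0=80.3705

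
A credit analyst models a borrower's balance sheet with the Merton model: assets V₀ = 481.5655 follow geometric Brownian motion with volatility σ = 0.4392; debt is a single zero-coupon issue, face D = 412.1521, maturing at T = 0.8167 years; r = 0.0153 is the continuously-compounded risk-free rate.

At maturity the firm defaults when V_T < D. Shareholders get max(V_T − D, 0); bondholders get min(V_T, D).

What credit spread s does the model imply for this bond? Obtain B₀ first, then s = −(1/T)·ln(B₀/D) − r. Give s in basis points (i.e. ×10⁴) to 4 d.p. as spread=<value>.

spread=1223.5876

d₁ = [ln(V₀/D) + (r + σ²/2)T] / (σ√T)
   = [ln(481.5655/412.1521) + (0.0153 + 0.5·0.4392²)·0.8167] / (0.4392·√0.8167)
   = [0.155650 + 0.091265] / 0.396911 = 0.622090
d₂ = d₁ − σ√T = 0.622090 − 0.396911 = 0.225179
N(d₁) = 0.733059,  N(d₂) = 0.589080,  e^(−rT) = 0.987582
E₀ = V₀·N(d₁) − D·e^(−rT)·N(d₂)
   = 481.5655·0.733059 − 412.1521·0.987582·0.589080 = 113.240189
B₀ = V₀ − E₀ = 481.5655 − 113.240189 = 368.325311
spread = −(1/T)·ln(B₀/D) − r = −(1/0.8167)·ln(368.325311/412.1521) − 0.0153 = 0.12235876
in basis points: 0.12235876 × 10⁴ = 1223.5876 bp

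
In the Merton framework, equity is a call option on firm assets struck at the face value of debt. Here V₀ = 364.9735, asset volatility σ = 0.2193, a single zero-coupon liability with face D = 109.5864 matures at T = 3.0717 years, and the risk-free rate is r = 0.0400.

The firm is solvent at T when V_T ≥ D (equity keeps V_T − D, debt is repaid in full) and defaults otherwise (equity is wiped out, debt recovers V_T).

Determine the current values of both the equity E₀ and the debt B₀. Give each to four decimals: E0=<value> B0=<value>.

d₁ = [ln(V₀/D) + (r + σ²/2)T] / (σ√T)
   = [ln(364.9735/109.5864) + (0.0400 + 0.5·0.2193²)·3.0717] / (0.2193·√3.0717)
   = [1.203111 + 0.196731] / 0.384351 = 3.642093
d₂ = d₁ − σ√T = 3.642093 − 0.384351 = 3.257742
N(d₁) = 0.999865,  N(d₂) = 0.999438,  e^(−rT) = 0.884380
E₀ = V₀·N(d₁) − D·e^(−rT)·N(d₂)
   = 364.9735·0.999865 − 109.5864·0.884380·0.999438 = 268.062506
B₀ = V₀ − E₀ = 364.9735 − 268.062506 = 96.910994

E0=268.0625 B0=96.9110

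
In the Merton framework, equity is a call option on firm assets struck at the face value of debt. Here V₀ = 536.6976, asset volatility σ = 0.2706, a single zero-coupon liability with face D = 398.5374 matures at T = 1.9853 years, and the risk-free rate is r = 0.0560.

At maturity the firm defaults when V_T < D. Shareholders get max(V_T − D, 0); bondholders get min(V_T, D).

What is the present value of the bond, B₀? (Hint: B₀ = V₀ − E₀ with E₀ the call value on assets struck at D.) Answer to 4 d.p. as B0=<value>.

d₁ = [ln(V₀/D) + (r + σ²/2)T] / (σ√T)
   = [ln(536.6976/398.5374) + (0.0560 + 0.5·0.2706²)·1.9853] / (0.2706·√1.9853)
   = [0.297633 + 0.183863] / 0.381277 = 1.262851
d₂ = d₁ − σ√T = 1.262851 − 0.381277 = 0.881574
N(d₁) = 0.896679,  N(d₂) = 0.810996,  e^(−rT) = 0.894781
E₀ = V₀·N(d₁) − D·e^(−rT)·N(d₂)
   = 536.6976·0.896679 − 398.5374·0.894781·0.810996 = 192.041134
B₀ = V₀ − E₀ = 536.6976 − 192.041134 = 344.656466

B0=344.6565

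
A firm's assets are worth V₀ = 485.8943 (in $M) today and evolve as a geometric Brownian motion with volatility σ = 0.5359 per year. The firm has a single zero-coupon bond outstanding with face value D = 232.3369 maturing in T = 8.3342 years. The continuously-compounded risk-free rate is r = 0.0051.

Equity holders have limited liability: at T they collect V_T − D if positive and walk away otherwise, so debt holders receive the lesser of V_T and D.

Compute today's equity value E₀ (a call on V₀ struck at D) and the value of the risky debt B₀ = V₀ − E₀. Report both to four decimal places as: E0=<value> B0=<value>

E0=349.2855 B0=136.6088

d₁ = [ln(V₀/D) + (r + σ²/2)T] / (σ√T)
   = [ln(485.8943/232.3369) + (0.0051 + 0.5·0.5359²)·8.3342] / (0.5359·√8.3342)
   = [0.737803 + 1.239249] / 1.547090 = 1.277916
d₂ = d₁ − σ√T = 1.277916 − 1.547090 = -0.269175
N(d₁) = 0.899360,  N(d₂) = 0.393898,  e^(−rT) = 0.958386
E₀ = V₀·N(d₁) − D·e^(−rT)·N(d₂)
   = 485.8943·0.899360 − 232.3369·0.958386·0.393898 = 349.285524
B₀ = V₀ − E₀ = 485.8943 − 349.285524 = 136.608776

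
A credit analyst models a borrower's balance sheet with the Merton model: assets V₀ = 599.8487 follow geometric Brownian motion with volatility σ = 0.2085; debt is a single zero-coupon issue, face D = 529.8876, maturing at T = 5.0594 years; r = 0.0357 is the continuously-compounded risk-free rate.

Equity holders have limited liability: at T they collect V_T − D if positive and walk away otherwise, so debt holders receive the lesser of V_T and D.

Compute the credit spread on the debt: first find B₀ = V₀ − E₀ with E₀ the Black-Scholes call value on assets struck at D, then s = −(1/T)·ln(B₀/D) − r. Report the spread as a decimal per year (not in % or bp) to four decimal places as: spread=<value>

d₁ = [ln(V₀/D) + (r + σ²/2)T] / (σ√T)
   = [ln(599.8487/529.8876) + (0.0357 + 0.5·0.2085²)·5.0594] / (0.2085·√5.0594)
   = [0.124013 + 0.290592] / 0.468981 = 0.884054
d₂ = d₁ − σ√T = 0.884054 − 0.468981 = 0.415073
N(d₁) = 0.811666,  N(d₂) = 0.660956,  e^(−rT) = 0.834752
E₀ = V₀·N(d₁) − D·e^(−rT)·N(d₂)
   = 599.8487·0.811666 − 529.8876·0.834752·0.660956 = 194.520040
B₀ = V₀ − E₀ = 599.8487 − 194.520040 = 405.328660
spread = −(1/T)·ln(B₀/D) − r = −(1/5.0594)·ln(405.328660/529.8876) − 0.0357 = 0.01726412

spread=0.0173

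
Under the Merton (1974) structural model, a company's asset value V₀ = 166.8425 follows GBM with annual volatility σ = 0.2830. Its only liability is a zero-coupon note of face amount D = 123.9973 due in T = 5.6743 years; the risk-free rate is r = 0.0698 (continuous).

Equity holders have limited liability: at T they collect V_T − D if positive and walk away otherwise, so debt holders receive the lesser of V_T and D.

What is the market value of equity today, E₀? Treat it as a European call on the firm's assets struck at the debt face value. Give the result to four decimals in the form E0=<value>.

E0=89.4568

d₁ = [ln(V₀/D) + (r + σ²/2)T] / (σ√T)
   = [ln(166.8425/123.9973) + (0.0698 + 0.5·0.2830²)·5.6743] / (0.2830·√5.6743)
   = [0.296790 + 0.623291] / 0.674128 = 1.364846
d₂ = d₁ − σ√T = 1.364846 − 0.674128 = 0.690717
N(d₁) = 0.913849,  N(d₂) = 0.755128,  e^(−rT) = 0.672962
E₀ = V₀·N(d₁) − D·e^(−rT)·N(d₂)
   = 166.8425·0.913849 − 123.9973·0.672962·0.755128 = 89.456826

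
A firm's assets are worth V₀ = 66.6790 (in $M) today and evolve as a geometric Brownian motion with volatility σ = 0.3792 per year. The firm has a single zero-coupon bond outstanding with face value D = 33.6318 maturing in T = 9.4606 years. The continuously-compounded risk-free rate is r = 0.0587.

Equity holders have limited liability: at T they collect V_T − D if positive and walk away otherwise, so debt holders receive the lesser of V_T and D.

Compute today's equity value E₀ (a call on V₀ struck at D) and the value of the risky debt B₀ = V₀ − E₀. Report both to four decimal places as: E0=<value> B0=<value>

E0=50.1463 B0=16.5327

d₁ = [ln(V₀/D) + (r + σ²/2)T] / (σ√T)
   = [ln(66.6790/33.6318) + (0.0587 + 0.5·0.3792²)·9.4606] / (0.3792·√9.4606)
   = [0.684418 + 1.235520] / 1.166347 = 1.646112
d₂ = d₁ − σ√T = 1.646112 − 1.166347 = 0.479765
N(d₁) = 0.950130,  N(d₂) = 0.684303,  e^(−rT) = 0.573879
E₀ = V₀·N(d₁) − D·e^(−rT)·N(d₂)
   = 66.6790·0.950130 − 33.6318·0.573879·0.684303 = 50.146257
B₀ = V₀ − E₀ = 66.6790 − 50.146257 = 16.532743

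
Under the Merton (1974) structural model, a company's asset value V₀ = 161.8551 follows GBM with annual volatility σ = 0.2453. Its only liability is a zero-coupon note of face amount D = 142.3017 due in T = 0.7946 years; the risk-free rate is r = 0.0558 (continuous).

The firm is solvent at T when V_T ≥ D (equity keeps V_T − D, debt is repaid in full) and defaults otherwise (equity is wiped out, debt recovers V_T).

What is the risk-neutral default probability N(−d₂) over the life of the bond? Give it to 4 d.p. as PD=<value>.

PD=0.2475

d₁ = [ln(V₀/D) + (r + σ²/2)T] / (σ√T)
   = [ln(161.8551/142.3017) + (0.0558 + 0.5·0.2453²)·0.7946] / (0.2453·√0.7946)
   = [0.128752 + 0.068245] / 0.218661 = 0.900924
d₂ = d₁ − σ√T = 0.900924 − 0.218661 = 0.682262
risk-neutral PD = N(−d₂) = N(-0.682262) = 0.247537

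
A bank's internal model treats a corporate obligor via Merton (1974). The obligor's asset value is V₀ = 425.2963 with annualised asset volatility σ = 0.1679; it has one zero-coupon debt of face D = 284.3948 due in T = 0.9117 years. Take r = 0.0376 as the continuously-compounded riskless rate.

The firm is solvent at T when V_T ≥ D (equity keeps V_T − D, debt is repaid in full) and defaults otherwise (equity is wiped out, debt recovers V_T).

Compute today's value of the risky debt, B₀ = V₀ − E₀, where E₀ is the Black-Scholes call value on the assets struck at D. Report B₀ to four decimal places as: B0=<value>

d₁ = [ln(V₀/D) + (r + σ²/2)T] / (σ√T)
   = [ln(425.2963/284.3948) + (0.0376 + 0.5·0.1679²)·0.9117] / (0.1679·√0.9117)
   = [0.402423 + 0.047131] / 0.160316 = 2.804171
d₂ = d₁ − σ√T = 2.804171 − 0.160316 = 2.643855
N(d₁) = 0.997478,  N(d₂) = 0.995902,  e^(−rT) = 0.966301
E₀ = V₀·N(d₁) − D·e^(−rT)·N(d₂)
   = 425.2963·0.997478 − 284.3948·0.966301·0.995902 = 150.538880
B₀ = V₀ − E₀ = 425.2963 − 150.538880 = 274.757420

B0=274.7574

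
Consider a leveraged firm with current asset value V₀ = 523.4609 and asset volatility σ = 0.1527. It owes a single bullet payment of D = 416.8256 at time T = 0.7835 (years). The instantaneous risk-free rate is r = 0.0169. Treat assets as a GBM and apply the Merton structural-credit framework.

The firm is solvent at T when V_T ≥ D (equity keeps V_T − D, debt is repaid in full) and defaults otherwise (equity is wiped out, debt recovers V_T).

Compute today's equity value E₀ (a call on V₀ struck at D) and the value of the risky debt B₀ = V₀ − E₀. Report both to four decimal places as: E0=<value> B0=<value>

d₁ = [ln(V₀/D) + (r + σ²/2)T] / (σ√T)
   = [ln(523.4609/416.8256) + (0.0169 + 0.5·0.1527²)·0.7835] / (0.1527·√0.7835)
   = [0.227794 + 0.022376] / 0.135163 = 1.850874
d₂ = d₁ − σ√T = 1.850874 − 0.135163 = 1.715711
N(d₁) = 0.967906,  N(d₂) = 0.956893,  e^(−rT) = 0.986846
E₀ = V₀·N(d₁) − D·e^(−rT)·N(d₂)
   = 523.4609·0.967906 − 416.8256·0.986846·0.956893 = 113.050254
B₀ = V₀ − E₀ = 523.4609 − 113.050254 = 410.410646

E0=113.0503 B0=410.4106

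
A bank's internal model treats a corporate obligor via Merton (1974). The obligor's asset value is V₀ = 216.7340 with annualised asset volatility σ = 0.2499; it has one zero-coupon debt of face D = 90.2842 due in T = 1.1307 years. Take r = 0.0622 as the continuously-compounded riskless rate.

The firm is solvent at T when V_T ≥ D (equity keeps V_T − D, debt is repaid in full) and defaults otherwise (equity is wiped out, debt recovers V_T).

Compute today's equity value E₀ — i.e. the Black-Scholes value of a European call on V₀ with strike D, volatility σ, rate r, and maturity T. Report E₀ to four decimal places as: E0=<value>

E0=132.5829

d₁ = [ln(V₀/D) + (r + σ²/2)T] / (σ√T)
   = [ln(216.7340/90.2842) + (0.0622 + 0.5·0.2499²)·1.1307] / (0.2499·√1.1307)
   = [0.875708 + 0.105636] / 0.265730 = 3.693017
d₂ = d₁ − σ√T = 3.693017 − 0.265730 = 3.427287
N(d₁) = 0.999889,  N(d₂) = 0.999695,  e^(−rT) = 0.932087
E₀ = V₀·N(d₁) − D·e^(−rT)·N(d₂)
   = 216.7340·0.999889 − 90.2842·0.932087·0.999695 = 132.582943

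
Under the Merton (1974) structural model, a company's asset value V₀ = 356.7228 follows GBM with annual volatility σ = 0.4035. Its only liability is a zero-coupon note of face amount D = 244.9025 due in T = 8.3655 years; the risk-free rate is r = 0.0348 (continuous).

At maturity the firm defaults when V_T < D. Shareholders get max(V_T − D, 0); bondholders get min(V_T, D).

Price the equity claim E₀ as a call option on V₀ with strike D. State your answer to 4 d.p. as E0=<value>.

E0=221.8297

d₁ = [ln(V₀/D) + (r + σ²/2)T] / (σ√T)
   = [ln(356.7228/244.9025) + (0.0348 + 0.5·0.4035²)·8.3655] / (0.4035·√8.3655)
   = [0.376099 + 0.972122] / 1.167050 = 1.155238
d₂ = d₁ − σ√T = 1.155238 − 1.167050 = -0.011812
N(d₁) = 0.876004,  N(d₂) = 0.495288,  e^(−rT) = 0.747426
E₀ = V₀·N(d₁) − D·e^(−rT)·N(d₂)
   = 356.7228·0.876004 − 244.9025·0.747426·0.495288 = 221.829682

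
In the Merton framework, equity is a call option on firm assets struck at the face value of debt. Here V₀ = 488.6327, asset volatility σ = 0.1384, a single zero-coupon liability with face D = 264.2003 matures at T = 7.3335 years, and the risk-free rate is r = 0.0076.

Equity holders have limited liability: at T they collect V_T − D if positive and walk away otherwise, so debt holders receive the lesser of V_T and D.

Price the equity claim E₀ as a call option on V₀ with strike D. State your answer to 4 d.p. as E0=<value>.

E0=240.6494

d₁ = [ln(V₀/D) + (r + σ²/2)T] / (σ√T)
   = [ln(488.6327/264.2003) + (0.0076 + 0.5·0.1384²)·7.3335] / (0.1384·√7.3335)
   = [0.614904 + 0.125970] / 0.374793 = 1.976752
d₂ = d₁ − σ√T = 1.976752 − 0.374793 = 1.601958
N(d₁) = 0.975965,  N(d₂) = 0.945418,  e^(−rT) = 0.945790
E₀ = V₀·N(d₁) − D·e^(−rT)·N(d₂)
   = 488.6327·0.975965 − 264.2003·0.945790·0.945418 = 240.649395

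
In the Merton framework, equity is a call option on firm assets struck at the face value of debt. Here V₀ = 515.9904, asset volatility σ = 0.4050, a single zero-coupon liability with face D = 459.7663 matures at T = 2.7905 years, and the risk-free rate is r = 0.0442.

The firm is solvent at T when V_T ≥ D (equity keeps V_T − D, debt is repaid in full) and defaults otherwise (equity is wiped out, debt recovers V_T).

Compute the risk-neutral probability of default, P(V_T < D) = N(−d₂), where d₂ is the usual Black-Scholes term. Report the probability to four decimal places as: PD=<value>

PD=0.4942

d₁ = [ln(V₀/D) + (r + σ²/2)T] / (σ√T)
   = [ln(515.9904/459.7663) + (0.0442 + 0.5·0.4050²)·2.7905] / (0.4050·√2.7905)
   = [0.115370 + 0.352196] / 0.676544 = 0.691109
d₂ = d₁ − σ√T = 0.691109 − 0.676544 = 0.014565
risk-neutral PD = N(−d₂) = N(-0.014565) = 0.494189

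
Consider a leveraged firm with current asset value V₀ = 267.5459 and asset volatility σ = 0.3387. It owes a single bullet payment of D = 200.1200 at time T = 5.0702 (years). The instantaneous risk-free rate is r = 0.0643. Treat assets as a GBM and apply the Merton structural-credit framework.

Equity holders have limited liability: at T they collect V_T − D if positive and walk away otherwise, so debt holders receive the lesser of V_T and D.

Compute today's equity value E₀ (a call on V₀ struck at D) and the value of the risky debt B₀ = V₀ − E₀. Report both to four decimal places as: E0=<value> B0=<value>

d₁ = [ln(V₀/D) + (r + σ²/2)T] / (σ√T)
   = [ln(267.5459/200.1200) + (0.0643 + 0.5·0.3387²)·5.0702] / (0.3387·√5.0702)
   = [0.290374 + 0.616835] / 0.762654 = 1.189541
d₂ = d₁ − σ√T = 1.189541 − 0.762654 = 0.426887
N(d₁) = 0.882887,  N(d₂) = 0.665269,  e^(−rT) = 0.721795
E₀ = V₀·N(d₁) − D·e^(−rT)·N(d₂)
   = 267.5459·0.882887 − 200.1200·0.721795·0.665269 = 140.117460
B₀ = V₀ − E₀ = 267.5459 − 140.117460 = 127.428440

E0=140.1175 B0=127.4284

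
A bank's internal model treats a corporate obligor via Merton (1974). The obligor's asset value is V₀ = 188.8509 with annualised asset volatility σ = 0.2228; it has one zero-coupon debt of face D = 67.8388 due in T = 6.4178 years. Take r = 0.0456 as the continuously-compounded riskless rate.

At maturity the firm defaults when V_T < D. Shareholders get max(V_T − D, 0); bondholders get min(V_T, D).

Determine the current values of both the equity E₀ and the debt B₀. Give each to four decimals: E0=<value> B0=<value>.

E0=138.4018 B0=50.4491

d₁ = [ln(V₀/D) + (r + σ²/2)T] / (σ√T)
   = [ln(188.8509/67.8388) + (0.0456 + 0.5·0.2228²)·6.4178] / (0.2228·√6.4178)
   = [1.023824 + 0.451941] / 0.564428 = 2.614621
d₂ = d₁ − σ√T = 2.614621 − 0.564428 = 2.050194
N(d₁) = 0.995534,  N(d₂) = 0.979827,  e^(−rT) = 0.746282
E₀ = V₀·N(d₁) − D·e^(−rT)·N(d₂)
   = 188.8509·0.995534 − 67.8388·0.746282·0.979827 = 138.401837
B₀ = V₀ − E₀ = 188.8509 − 138.401837 = 50.449063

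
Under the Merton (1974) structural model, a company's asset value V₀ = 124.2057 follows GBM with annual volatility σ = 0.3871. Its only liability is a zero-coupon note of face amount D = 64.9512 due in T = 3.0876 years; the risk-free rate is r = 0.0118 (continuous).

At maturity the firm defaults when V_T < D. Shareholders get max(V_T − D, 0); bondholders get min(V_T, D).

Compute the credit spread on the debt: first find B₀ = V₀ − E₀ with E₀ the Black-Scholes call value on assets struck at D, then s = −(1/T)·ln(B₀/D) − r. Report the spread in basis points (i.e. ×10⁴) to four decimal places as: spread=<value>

d₁ = [ln(V₀/D) + (r + σ²/2)T] / (σ√T)
   = [ln(124.2057/64.9512) + (0.0118 + 0.5·0.3871²)·3.0876] / (0.3871·√3.0876)
   = [0.648303 + 0.267767] / 0.680195 = 1.346774
d₂ = d₁ − σ√T = 1.346774 − 0.680195 = 0.666579
N(d₁) = 0.910973,  N(d₂) = 0.747479,  e^(−rT) = 0.964222
E₀ = V₀·N(d₁) − D·e^(−rT)·N(d₂)
   = 124.2057·0.910973 − 64.9512·0.964222·0.747479 = 66.335428
B₀ = V₀ − E₀ = 124.2057 − 66.335428 = 57.870272
spread = −(1/T)·ln(B₀/D) − r = −(1/3.0876)·ln(57.870272/64.9512) − 0.0118 = 0.02558580
in basis points: 0.02558580 × 10⁴ = 255.8580 bp

spread=255.8580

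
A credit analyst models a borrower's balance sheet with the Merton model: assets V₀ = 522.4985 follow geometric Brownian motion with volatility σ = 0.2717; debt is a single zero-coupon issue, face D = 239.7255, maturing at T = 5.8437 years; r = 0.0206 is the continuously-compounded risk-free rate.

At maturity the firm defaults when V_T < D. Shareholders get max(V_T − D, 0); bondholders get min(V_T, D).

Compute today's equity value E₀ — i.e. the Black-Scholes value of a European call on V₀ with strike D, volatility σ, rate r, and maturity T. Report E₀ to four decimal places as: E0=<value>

d₁ = [ln(V₀/D) + (r + σ²/2)T] / (σ√T)
   = [ln(522.4985/239.7255) + (0.0206 + 0.5·0.2717²)·5.8437] / (0.2717·√5.8437)
   = [0.779128 + 0.336074] / 0.656801 = 1.697930
d₂ = d₁ − σ√T = 1.697930 − 0.656801 = 1.041129
N(d₁) = 0.955239,  N(d₂) = 0.851092,  e^(−rT) = 0.886583
E₀ = V₀·N(d₁) − D·e^(−rT)·N(d₂)
   = 522.4985·0.955239 − 239.7255·0.886583·0.851092 = 318.222947

E0=318.2229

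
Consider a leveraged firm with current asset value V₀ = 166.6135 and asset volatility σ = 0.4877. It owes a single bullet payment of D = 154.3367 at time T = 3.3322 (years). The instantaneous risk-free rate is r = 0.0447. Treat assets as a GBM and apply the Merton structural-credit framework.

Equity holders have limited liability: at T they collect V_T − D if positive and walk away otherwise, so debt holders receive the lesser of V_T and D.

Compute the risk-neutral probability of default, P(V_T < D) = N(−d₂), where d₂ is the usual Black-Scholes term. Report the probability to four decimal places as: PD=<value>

PD=0.5761

d₁ = [ln(V₀/D) + (r + σ²/2)T] / (σ√T)
   = [ln(166.6135/154.3367) + (0.0447 + 0.5·0.4877²)·3.3322] / (0.4877·√3.3322)
   = [0.076540 + 0.545233] / 0.890263 = 0.698416
d₂ = d₁ − σ√T = 0.698416 − 0.890263 = -0.191847
risk-neutral PD = N(−d₂) = N(0.191847) = 0.576069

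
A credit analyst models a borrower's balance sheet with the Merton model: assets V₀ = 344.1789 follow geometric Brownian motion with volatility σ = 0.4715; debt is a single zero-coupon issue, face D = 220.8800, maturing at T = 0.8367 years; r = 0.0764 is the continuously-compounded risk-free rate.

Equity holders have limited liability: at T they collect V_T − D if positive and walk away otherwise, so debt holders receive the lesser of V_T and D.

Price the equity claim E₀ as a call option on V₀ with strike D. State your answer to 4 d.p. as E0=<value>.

E0=143.6494

d₁ = [ln(V₀/D) + (r + σ²/2)T] / (σ√T)
   = [ln(344.1789/220.8800) + (0.0764 + 0.5·0.4715²)·0.8367] / (0.4715·√0.8367)
   = [0.443542 + 0.156928] / 0.431287 = 1.392275
d₂ = d₁ − σ√T = 1.392275 − 0.431287 = 0.960987
N(d₁) = 0.918080,  N(d₂) = 0.831721,  e^(−rT) = 0.938076
E₀ = V₀·N(d₁) − D·e^(−rT)·N(d₂)
   = 344.1789·0.918080 − 220.8800·0.938076·0.831721 = 143.649427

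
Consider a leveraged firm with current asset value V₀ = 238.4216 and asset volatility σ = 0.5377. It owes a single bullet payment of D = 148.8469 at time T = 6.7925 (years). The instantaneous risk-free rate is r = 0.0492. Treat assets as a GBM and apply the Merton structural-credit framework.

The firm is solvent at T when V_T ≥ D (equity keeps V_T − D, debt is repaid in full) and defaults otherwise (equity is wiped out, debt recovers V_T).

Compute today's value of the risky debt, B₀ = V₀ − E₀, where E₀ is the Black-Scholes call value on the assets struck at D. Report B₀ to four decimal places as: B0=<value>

d₁ = [ln(V₀/D) + (r + σ²/2)T] / (σ√T)
   = [ln(238.4216/148.8469) + (0.0492 + 0.5·0.5377²)·6.7925] / (0.5377·√6.7925)
   = [0.471122 + 1.316119] / 1.401377 = 1.275347
d₂ = d₁ − σ√T = 1.275347 − 1.401377 = -0.126030
N(d₁) = 0.898907,  N(d₂) = 0.449854,  e^(−rT) = 0.715917
E₀ = V₀·N(d₁) − D·e^(−rT)·N(d₂)
   = 238.4216·0.898907 − 148.8469·0.715917·0.449854 = 166.381410
B₀ = V₀ − E₀ = 238.4216 − 166.381410 = 72.040190

B0=72.0402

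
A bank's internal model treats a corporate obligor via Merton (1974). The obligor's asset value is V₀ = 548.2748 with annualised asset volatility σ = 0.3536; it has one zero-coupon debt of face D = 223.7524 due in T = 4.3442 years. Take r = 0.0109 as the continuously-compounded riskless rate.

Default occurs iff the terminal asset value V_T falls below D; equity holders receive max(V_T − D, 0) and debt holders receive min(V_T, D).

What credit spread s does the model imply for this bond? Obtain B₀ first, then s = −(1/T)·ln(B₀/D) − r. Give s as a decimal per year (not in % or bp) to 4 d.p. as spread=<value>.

spread=0.0127

d₁ = [ln(V₀/D) + (r + σ²/2)T] / (σ√T)
   = [ln(548.2748/223.7524) + (0.0109 + 0.5·0.3536²)·4.3442] / (0.3536·√4.3442)
   = [0.896237 + 0.318936] / 0.736999 = 1.648810
d₂ = d₁ − σ√T = 1.648810 − 0.736999 = 0.911811
N(d₁) = 0.950407,  N(d₂) = 0.819066,  e^(−rT) = 0.953752
E₀ = V₀·N(d₁) − D·e^(−rT)·N(d₂)
   = 548.2748·0.950407 − 223.7524·0.953752·0.819066 = 346.291927
B₀ = V₀ − E₀ = 548.2748 − 346.291927 = 201.982873
spread = −(1/T)·ln(B₀/D) − r = −(1/4.3442)·ln(201.982873/223.7524) − 0.0109 = 0.01266180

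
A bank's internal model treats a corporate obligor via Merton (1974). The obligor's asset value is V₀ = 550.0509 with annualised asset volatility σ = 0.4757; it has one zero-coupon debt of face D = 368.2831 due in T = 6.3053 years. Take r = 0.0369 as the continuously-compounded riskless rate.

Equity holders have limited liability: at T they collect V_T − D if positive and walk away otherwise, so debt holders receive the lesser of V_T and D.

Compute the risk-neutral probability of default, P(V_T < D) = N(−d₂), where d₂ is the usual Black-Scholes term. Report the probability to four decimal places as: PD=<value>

d₁ = [ln(V₀/D) + (r + σ²/2)T] / (σ√T)
   = [ln(550.0509/368.2831) + (0.0369 + 0.5·0.4757²)·6.3053] / (0.4757·√6.3053)
   = [0.401159 + 0.946080] / 1.194500 = 1.127869
d₂ = d₁ − σ√T = 1.127869 − 1.194500 = -0.066631
risk-neutral PD = N(−d₂) = N(0.066631) = 0.526562

PD=0.5266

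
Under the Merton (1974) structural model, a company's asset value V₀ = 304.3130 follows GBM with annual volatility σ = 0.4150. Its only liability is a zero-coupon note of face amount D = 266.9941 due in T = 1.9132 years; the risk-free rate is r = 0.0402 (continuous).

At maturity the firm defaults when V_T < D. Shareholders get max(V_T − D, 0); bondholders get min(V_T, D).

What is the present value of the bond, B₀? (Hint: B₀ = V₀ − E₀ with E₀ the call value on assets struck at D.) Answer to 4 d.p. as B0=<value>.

d₁ = [ln(V₀/D) + (r + σ²/2)T] / (σ√T)
   = [ln(304.3130/266.9941) + (0.0402 + 0.5·0.4150²)·1.9132] / (0.4150·√1.9132)
   = [0.130830 + 0.241661] / 0.574022 = 0.648915
d₂ = d₁ − σ√T = 0.648915 − 0.574022 = 0.074893
N(d₁) = 0.741803,  N(d₂) = 0.529850,  e^(−rT) = 0.925973
E₀ = V₀·N(d₁) − D·e^(−rT)·N(d₂)
   = 304.3130·0.741803 − 266.9941·0.925973·0.529850 = 94.745946
B₀ = V₀ − E₀ = 304.3130 − 94.745946 = 209.567054

B0=209.5671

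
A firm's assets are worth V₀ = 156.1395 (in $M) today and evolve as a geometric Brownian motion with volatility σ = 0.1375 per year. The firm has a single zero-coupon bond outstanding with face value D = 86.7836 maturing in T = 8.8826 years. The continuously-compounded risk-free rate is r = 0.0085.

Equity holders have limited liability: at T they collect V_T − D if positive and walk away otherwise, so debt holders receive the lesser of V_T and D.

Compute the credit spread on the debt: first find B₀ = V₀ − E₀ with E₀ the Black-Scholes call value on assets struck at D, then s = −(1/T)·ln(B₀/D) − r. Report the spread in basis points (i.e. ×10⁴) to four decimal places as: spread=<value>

d₁ = [ln(V₀/D) + (r + σ²/2)T] / (σ√T)
   = [ln(156.1395/86.7836) + (0.0085 + 0.5·0.1375²)·8.8826] / (0.1375·√8.8826)
   = [0.587332 + 0.159470] / 0.409801 = 1.822355
d₂ = d₁ − σ√T = 1.822355 − 0.409801 = 1.412555
N(d₁) = 0.965799,  N(d₂) = 0.921107,  e^(−rT) = 0.927278
E₀ = V₀·N(d₁) − D·e^(−rT)·N(d₂)
   = 156.1395·0.965799 − 86.7836·0.927278·0.921107 = 76.675687
B₀ = V₀ − E₀ = 156.1395 − 76.675687 = 79.463813
spread = −(1/T)·ln(B₀/D) − r = −(1/8.8826)·ln(79.463813/86.7836) − 0.0085 = 0.00142006
in basis points: 0.00142006 × 10⁴ = 14.2006 bp

spread=14.2006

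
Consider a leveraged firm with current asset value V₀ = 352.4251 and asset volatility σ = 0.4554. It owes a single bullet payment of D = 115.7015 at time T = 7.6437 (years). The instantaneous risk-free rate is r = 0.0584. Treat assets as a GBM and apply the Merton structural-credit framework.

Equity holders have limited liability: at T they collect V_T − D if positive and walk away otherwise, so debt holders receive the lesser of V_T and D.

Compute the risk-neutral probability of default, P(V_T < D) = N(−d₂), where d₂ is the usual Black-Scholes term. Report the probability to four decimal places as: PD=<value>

PD=0.2710

d₁ = [ln(V₀/D) + (r + σ²/2)T] / (σ√T)
   = [ln(352.4251/115.7015) + (0.0584 + 0.5·0.4554²)·7.6437] / (0.4554·√7.6437)
   = [1.113825 + 1.239002] / 1.259055 = 1.868724
d₂ = d₁ − σ√T = 1.868724 − 1.259055 = 0.609668
risk-neutral PD = N(−d₂) = N(-0.609668) = 0.271041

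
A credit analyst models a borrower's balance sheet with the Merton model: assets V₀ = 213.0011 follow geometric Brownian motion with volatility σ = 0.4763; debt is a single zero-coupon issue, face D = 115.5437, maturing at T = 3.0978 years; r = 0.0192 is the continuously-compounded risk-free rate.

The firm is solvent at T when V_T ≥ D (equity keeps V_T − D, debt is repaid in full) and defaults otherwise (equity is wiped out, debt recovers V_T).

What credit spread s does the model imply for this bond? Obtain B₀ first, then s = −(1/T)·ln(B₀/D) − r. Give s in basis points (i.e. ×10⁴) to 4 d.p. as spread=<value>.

spread=463.4138

d₁ = [ln(V₀/D) + (r + σ²/2)T] / (σ√T)
   = [ln(213.0011/115.5437) + (0.0192 + 0.5·0.4763²)·3.0978] / (0.4763·√3.0978)
   = [0.611649 + 0.410864] / 0.838315 = 1.219723
d₂ = d₁ − σ√T = 1.219723 − 0.838315 = 0.381408
N(d₁) = 0.888715,  N(d₂) = 0.648550,  e^(−rT) = 0.942256
E₀ = V₀·N(d₁) − D·e^(−rT)·N(d₂)
   = 213.0011·0.888715 − 115.5437·0.942256·0.648550 = 118.688508
B₀ = V₀ − E₀ = 213.0011 − 118.688508 = 94.312592
spread = −(1/T)·ln(B₀/D) − r = −(1/3.0978)·ln(94.312592/115.5437) − 0.0192 = 0.04634138
in basis points: 0.04634138 × 10⁴ = 463.4138 bp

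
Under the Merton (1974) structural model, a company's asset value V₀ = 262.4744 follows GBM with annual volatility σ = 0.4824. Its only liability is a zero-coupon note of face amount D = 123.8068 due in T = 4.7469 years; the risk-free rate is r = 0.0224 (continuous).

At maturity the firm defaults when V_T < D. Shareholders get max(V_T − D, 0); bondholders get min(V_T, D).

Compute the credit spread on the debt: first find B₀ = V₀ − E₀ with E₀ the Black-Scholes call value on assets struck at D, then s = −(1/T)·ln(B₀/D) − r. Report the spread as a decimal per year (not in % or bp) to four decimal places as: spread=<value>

d₁ = [ln(V₀/D) + (r + σ²/2)T] / (σ√T)
   = [ln(262.4744/123.8068) + (0.0224 + 0.5·0.4824²)·4.7469] / (0.4824·√4.7469)
   = [0.751431 + 0.658656] / 1.051023 = 1.341632
d₂ = d₁ − σ√T = 1.341632 − 1.051023 = 0.290609
N(d₁) = 0.910142,  N(d₂) = 0.614325,  e^(−rT) = 0.899127
E₀ = V₀·N(d₁) − D·e^(−rT)·N(d₂)
   = 262.4744·0.910142 − 123.8068·0.899127·0.614325 = 170.503613
B₀ = V₀ − E₀ = 262.4744 − 170.503613 = 91.970787
spread = −(1/T)·ln(B₀/D) − r = −(1/4.7469)·ln(91.970787/123.8068) − 0.0224 = 0.04022009

spread=0.0402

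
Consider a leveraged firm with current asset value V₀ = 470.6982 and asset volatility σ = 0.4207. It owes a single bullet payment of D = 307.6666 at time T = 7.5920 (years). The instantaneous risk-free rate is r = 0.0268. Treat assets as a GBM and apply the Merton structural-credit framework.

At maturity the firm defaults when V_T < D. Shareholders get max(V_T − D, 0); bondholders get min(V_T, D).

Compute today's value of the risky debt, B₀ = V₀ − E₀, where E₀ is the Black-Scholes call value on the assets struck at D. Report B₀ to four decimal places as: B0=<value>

d₁ = [ln(V₀/D) + (r + σ²/2)T] / (σ√T)
   = [ln(470.6982/307.6666) + (0.0268 + 0.5·0.4207²)·7.5920] / (0.4207·√7.5920)
   = [0.425200 + 0.875314] / 1.159179 = 1.121927
d₂ = d₁ − σ√T = 1.121927 − 1.159179 = -0.037252
N(d₁) = 0.869053,  N(d₂) = 0.485142,  e^(−rT) = 0.815898
E₀ = V₀·N(d₁) − D·e^(−rT)·N(d₂)
   = 470.6982·0.869053 − 307.6666·0.815898·0.485142 = 287.279225
B₀ = V₀ − E₀ = 470.6982 − 287.279225 = 183.418975

B0=183.4190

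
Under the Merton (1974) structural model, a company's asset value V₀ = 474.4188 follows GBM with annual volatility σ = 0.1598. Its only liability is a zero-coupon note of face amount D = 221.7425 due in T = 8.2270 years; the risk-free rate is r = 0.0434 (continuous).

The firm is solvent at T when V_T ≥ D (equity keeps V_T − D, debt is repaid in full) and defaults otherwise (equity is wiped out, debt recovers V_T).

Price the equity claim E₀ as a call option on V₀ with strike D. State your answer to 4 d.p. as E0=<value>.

d₁ = [ln(V₀/D) + (r + σ²/2)T] / (σ√T)
   = [ln(474.4188/221.7425) + (0.0434 + 0.5·0.1598²)·8.2270] / (0.1598·√8.2270)
   = [0.760574 + 0.462094] / 0.458350 = 2.667540
d₂ = d₁ − σ√T = 2.667540 − 0.458350 = 2.209190
N(d₁) = 0.996180,  N(d₂) = 0.986419,  e^(−rT) = 0.699736
E₀ = V₀·N(d₁) − D·e^(−rT)·N(d₂)
   = 474.4188·0.996180 − 221.7425·0.699736·0.986419 = 319.552249

E0=319.5522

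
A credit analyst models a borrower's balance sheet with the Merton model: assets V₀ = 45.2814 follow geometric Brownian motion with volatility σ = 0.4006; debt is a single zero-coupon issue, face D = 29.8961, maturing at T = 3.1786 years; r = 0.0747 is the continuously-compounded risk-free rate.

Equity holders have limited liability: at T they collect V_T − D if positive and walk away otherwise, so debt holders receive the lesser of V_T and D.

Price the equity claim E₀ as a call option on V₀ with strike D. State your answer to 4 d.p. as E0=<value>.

E0=23.9015

d₁ = [ln(V₀/D) + (r + σ²/2)T] / (σ√T)
   = [ln(45.2814/29.8961) + (0.0747 + 0.5·0.4006²)·3.1786] / (0.4006·√3.1786)
   = [0.415168 + 0.492493] / 0.714215 = 1.270852
d₂ = d₁ − σ√T = 1.270852 − 0.714215 = 0.556637
N(d₁) = 0.898109,  N(d₂) = 0.711112,  e^(−rT) = 0.788643
E₀ = V₀·N(d₁) − D·e^(−rT)·N(d₂)
   = 45.2814·0.898109 − 29.8961·0.788643·0.711112 = 23.901503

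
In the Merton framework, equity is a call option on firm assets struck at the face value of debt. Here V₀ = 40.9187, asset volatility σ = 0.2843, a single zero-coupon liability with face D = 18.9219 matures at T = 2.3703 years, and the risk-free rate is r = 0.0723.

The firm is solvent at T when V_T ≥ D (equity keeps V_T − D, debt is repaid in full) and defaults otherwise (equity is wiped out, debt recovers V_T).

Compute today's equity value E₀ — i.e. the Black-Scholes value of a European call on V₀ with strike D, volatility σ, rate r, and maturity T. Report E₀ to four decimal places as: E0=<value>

d₁ = [ln(V₀/D) + (r + σ²/2)T] / (σ√T)
   = [ln(40.9187/18.9219) + (0.0723 + 0.5·0.2843²)·2.3703] / (0.2843·√2.3703)
   = [0.771267 + 0.267164] / 0.437702 = 2.372462
d₂ = d₁ − σ√T = 2.372462 − 0.437702 = 1.934760
N(d₁) = 0.991165,  N(d₂) = 0.973490,  e^(−rT) = 0.842508
E₀ = V₀·N(d₁) − D·e^(−rT)·N(d₂)
   = 40.9187·0.991165 − 18.9219·0.842508·0.973490 = 25.037957

E0=25.0380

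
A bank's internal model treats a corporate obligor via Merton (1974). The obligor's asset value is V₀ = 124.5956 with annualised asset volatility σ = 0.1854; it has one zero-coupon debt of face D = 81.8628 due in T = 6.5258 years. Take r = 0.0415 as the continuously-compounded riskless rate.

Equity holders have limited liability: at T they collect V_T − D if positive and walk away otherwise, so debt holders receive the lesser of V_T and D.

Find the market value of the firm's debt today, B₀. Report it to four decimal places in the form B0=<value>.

d₁ = [ln(V₀/D) + (r + σ²/2)T] / (σ√T)
   = [ln(124.5956/81.8628) + (0.0415 + 0.5·0.1854²)·6.5258] / (0.1854·√6.5258)
   = [0.420029 + 0.382977] / 0.473616 = 1.695477
d₂ = d₁ − σ√T = 1.695477 − 0.473616 = 1.221861
N(d₁) = 0.955008,  N(d₂) = 0.889120,  e^(−rT) = 0.762753
E₀ = V₀·N(d₁) − D·e^(−rT)·N(d₂)
   = 124.5956·0.955008 − 81.8628·0.762753·0.889120 = 63.472098
B₀ = V₀ − E₀ = 124.5956 − 63.472098 = 61.123502

B0=61.1235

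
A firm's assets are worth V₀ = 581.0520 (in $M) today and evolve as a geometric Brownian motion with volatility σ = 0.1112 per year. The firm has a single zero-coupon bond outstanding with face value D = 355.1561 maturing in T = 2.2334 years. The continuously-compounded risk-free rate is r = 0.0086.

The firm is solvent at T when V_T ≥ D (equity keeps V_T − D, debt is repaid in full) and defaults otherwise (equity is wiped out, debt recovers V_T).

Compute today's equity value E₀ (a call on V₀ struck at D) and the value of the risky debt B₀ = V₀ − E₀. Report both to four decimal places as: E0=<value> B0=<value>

d₁ = [ln(V₀/D) + (r + σ²/2)T] / (σ√T)
   = [ln(581.0520/355.1561) + (0.0086 + 0.5·0.1112²)·2.2334] / (0.1112·√2.2334)
   = [0.492283 + 0.033016] / 0.166184 = 3.160954
d₂ = d₁ − σ√T = 3.160954 − 0.166184 = 2.994770
N(d₁) = 0.999214,  N(d₂) = 0.998627,  e^(−rT) = 0.980976
E₀ = V₀·N(d₁) − D·e^(−rT)·N(d₂)
   = 581.0520·0.999214 − 355.1561·0.980976·0.998627 = 232.673955
B₀ = V₀ − E₀ = 581.0520 − 232.673955 = 348.378045

E0=232.6740 B0=348.3780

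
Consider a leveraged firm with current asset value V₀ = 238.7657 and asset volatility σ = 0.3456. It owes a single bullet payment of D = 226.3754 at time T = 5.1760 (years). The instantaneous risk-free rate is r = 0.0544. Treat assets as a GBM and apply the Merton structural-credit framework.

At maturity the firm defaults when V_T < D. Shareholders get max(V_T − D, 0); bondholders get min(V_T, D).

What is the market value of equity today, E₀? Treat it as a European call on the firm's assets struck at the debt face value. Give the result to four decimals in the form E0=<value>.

E0=101.8450

d₁ = [ln(V₀/D) + (r + σ²/2)T] / (σ√T)
   = [ln(238.7657/226.3754) + (0.0544 + 0.5·0.3456²)·5.1760] / (0.3456·√5.1760)
   = [0.053288 + 0.590683] / 0.786268 = 0.819022
d₂ = d₁ − σ√T = 0.819022 − 0.786268 = 0.032754
N(d₁) = 0.793613,  N(d₂) = 0.513065,  e^(−rT) = 0.754595
E₀ = V₀·N(d₁) − D·e^(−rT)·N(d₂)
   = 238.7657·0.793613 − 226.3754·0.754595·0.513065 = 101.845046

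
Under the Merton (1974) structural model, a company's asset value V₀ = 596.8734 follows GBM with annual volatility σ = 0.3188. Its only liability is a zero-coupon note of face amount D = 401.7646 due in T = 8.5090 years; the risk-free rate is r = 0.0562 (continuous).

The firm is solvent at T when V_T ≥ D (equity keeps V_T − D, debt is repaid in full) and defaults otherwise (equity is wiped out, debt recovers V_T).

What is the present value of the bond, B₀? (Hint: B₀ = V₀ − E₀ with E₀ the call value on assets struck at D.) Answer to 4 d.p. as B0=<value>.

d₁ = [ln(V₀/D) + (r + σ²/2)T] / (σ√T)
   = [ln(596.8734/401.7646) + (0.0562 + 0.5·0.3188²)·8.5090] / (0.3188·√8.5090)
   = [0.395839 + 0.910605] / 0.929946 = 1.404861
d₂ = d₁ − σ√T = 1.404861 − 0.929946 = 0.474915
N(d₁) = 0.919969,  N(d₂) = 0.682576,  e^(−rT) = 0.619895
E₀ = V₀·N(d₁) − D·e^(−rT)·N(d₂)
   = 596.8734·0.919969 − 401.7646·0.619895·0.682576 = 379.108037
B₀ = V₀ − E₀ = 596.8734 − 379.108037 = 217.765363

B0=217.7654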